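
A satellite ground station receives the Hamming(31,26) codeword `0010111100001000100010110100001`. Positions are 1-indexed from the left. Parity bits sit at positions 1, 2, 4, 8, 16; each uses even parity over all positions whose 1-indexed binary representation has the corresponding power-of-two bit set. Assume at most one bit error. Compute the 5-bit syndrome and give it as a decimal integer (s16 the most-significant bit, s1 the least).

12

s1: b1⊕b3⊕b5⊕b7⊕b9⊕b11⊕b13⊕b15⊕b17⊕b19⊕b21⊕b23⊕b25⊕b27⊕b29⊕b31 = 0⊕1⊕1⊕1⊕0⊕0⊕1⊕0⊕1⊕0⊕1⊕1⊕0⊕0⊕0⊕1 = 0
s2: b2⊕b3⊕b6⊕b7⊕b10⊕b11⊕b14⊕b15⊕b18⊕b19⊕b22⊕b23⊕b26⊕b27⊕b30⊕b31 = 0⊕1⊕1⊕1⊕0⊕0⊕0⊕0⊕0⊕0⊕0⊕1⊕1⊕0⊕0⊕1 = 0
s4: b4⊕b5⊕b6⊕b7⊕b12⊕b13⊕b14⊕b15⊕b20⊕b21⊕b22⊕b23⊕b28⊕b29⊕b30⊕b31 = 0⊕1⊕1⊕1⊕0⊕1⊕0⊕0⊕0⊕1⊕0⊕1⊕0⊕0⊕0⊕1 = 1
s8: b8⊕b9⊕b10⊕b11⊕b12⊕b13⊕b14⊕b15⊕b24⊕b25⊕b26⊕b27⊕b28⊕b29⊕b30⊕b31 = 1⊕0⊕0⊕0⊕0⊕1⊕0⊕0⊕1⊕0⊕1⊕0⊕0⊕0⊕0⊕1 = 1
s16: b16⊕b17⊕b18⊕b19⊕b20⊕b21⊕b22⊕b23⊕b24⊕b25⊕b26⊕b27⊕b28⊕b29⊕b30⊕b31 = 0⊕1⊕0⊕0⊕0⊕1⊕0⊕1⊕1⊕0⊕1⊕0⊕0⊕0⊕0⊕1 = 0
Syndrome (s16...s1) = 01100 → position 12.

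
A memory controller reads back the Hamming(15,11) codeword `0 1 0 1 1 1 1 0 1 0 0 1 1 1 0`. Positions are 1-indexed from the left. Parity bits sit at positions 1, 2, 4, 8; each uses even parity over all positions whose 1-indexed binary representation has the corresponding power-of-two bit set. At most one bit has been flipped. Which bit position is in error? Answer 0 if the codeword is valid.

s1: b1⊕b3⊕b5⊕b7⊕b9⊕b11⊕b13⊕b15 = 0⊕0⊕1⊕1⊕1⊕0⊕1⊕0 = 0
s2: b2⊕b3⊕b6⊕b7⊕b10⊕b11⊕b14⊕b15 = 1⊕0⊕1⊕1⊕0⊕0⊕1⊕0 = 0
s4: b4⊕b5⊕b6⊕b7⊕b12⊕b13⊕b14⊕b15 = 1⊕1⊕1⊕1⊕1⊕1⊕1⊕0 = 1
s8: b8⊕b9⊕b10⊕b11⊕b12⊕b13⊕b14⊕b15 = 0⊕1⊕0⊕0⊕1⊕1⊕1⊕0 = 0
Syndrome (s8...s1) = 0100 → position 4.

4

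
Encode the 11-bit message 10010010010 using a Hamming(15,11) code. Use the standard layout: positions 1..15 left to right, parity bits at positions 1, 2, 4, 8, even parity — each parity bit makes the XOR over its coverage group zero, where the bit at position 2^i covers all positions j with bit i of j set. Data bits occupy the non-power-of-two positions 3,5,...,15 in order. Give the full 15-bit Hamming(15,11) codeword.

Place data bits at non-power-of-two positions: b3=1, b5=0, b6=0, b7=1, b9=0, b10=0, b11=1, b12=0, b13=0, b14=1, b15=0.
p1 = XOR of data positions {3,5,7,9,11,13,15} = 1⊕0⊕1⊕0⊕1⊕0⊕0 = 1
p2 = XOR of data positions {3,6,7,10,11,14,15} = 1⊕0⊕1⊕0⊕1⊕1⊕0 = 0
p4 = XOR of data positions {5,6,7,12,13,14,15} = 0⊕0⊕1⊕0⊕0⊕1⊕0 = 0
p8 = XOR of data positions {9,10,11,12,13,14,15} = 0⊕0⊕1⊕0⊕0⊕1⊕0 = 0
Codeword b1..b15 = 101000100010010

101000100010010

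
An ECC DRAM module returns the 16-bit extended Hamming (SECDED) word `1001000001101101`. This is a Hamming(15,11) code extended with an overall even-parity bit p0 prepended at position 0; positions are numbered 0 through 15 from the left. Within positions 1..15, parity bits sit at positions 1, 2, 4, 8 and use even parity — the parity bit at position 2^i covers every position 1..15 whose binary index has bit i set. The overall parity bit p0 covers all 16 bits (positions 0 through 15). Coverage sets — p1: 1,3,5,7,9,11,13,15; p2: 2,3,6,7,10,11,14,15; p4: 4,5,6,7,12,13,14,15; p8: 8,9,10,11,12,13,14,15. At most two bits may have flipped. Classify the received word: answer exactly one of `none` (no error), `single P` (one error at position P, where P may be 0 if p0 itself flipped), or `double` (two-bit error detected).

s1: b1⊕b3⊕b5⊕b7⊕b9⊕b11⊕b13⊕b15 = 0⊕1⊕0⊕0⊕1⊕0⊕1⊕1 = 0
s2: b2⊕b3⊕b6⊕b7⊕b10⊕b11⊕b14⊕b15 = 0⊕1⊕0⊕0⊕1⊕0⊕0⊕1 = 1
s4: b4⊕b5⊕b6⊕b7⊕b12⊕b13⊕b14⊕b15 = 0⊕0⊕0⊕0⊕1⊕1⊕0⊕1 = 1
s8: b8⊕b9⊕b10⊕b11⊕b12⊕b13⊕b14⊕b15 = 0⊕1⊕1⊕0⊕1⊕1⊕0⊕1 = 1
Syndrome (s8...s1) = 1110 → position 14.
Overall parity (XOR of all 16 bits, including p0): 1⊕0⊕0⊕1⊕0⊕0⊕0⊕0⊕0⊕1⊕1⊕0⊕1⊕1⊕0⊕1 = 1
Overall=1, syndrome position=14 → single-bit error at position 14.

single 14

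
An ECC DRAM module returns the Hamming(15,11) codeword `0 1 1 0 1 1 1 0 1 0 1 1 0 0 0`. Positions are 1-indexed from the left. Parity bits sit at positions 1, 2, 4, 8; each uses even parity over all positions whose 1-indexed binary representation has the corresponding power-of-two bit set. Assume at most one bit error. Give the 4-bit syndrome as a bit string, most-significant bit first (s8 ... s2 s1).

1011

s1: b1⊕b3⊕b5⊕b7⊕b9⊕b11⊕b13⊕b15 = 0⊕1⊕1⊕1⊕1⊕1⊕0⊕0 = 1
s2: b2⊕b3⊕b6⊕b7⊕b10⊕b11⊕b14⊕b15 = 1⊕1⊕1⊕1⊕0⊕1⊕0⊕0 = 1
s4: b4⊕b5⊕b6⊕b7⊕b12⊕b13⊕b14⊕b15 = 0⊕1⊕1⊕1⊕1⊕0⊕0⊕0 = 0
s8: b8⊕b9⊕b10⊕b11⊕b12⊕b13⊕b14⊕b15 = 0⊕1⊕0⊕1⊕1⊕0⊕0⊕0 = 1
Syndrome (s8...s1) = 1011 → position 11.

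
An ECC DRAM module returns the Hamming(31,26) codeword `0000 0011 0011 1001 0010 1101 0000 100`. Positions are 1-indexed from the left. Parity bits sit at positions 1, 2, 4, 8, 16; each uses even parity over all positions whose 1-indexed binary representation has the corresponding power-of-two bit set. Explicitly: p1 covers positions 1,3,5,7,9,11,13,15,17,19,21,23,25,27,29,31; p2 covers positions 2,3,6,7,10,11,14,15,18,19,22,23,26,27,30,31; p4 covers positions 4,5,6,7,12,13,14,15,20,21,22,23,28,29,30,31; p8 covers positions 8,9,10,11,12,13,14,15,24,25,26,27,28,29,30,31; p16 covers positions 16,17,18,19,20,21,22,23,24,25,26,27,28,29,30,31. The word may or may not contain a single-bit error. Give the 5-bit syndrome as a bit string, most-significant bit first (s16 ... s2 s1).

00000

s1: b1⊕b3⊕b5⊕b7⊕b9⊕b11⊕b13⊕b15⊕b17⊕b19⊕b21⊕b23⊕b25⊕b27⊕b29⊕b31 = 0⊕0⊕0⊕1⊕0⊕1⊕1⊕0⊕0⊕1⊕1⊕0⊕0⊕0⊕1⊕0 = 0
s2: b2⊕b3⊕b6⊕b7⊕b10⊕b11⊕b14⊕b15⊕b18⊕b19⊕b22⊕b23⊕b26⊕b27⊕b30⊕b31 = 0⊕0⊕0⊕1⊕0⊕1⊕0⊕0⊕0⊕1⊕1⊕0⊕0⊕0⊕0⊕0 = 0
s4: b4⊕b5⊕b6⊕b7⊕b12⊕b13⊕b14⊕b15⊕b20⊕b21⊕b22⊕b23⊕b28⊕b29⊕b30⊕b31 = 0⊕0⊕0⊕1⊕1⊕1⊕0⊕0⊕0⊕1⊕1⊕0⊕0⊕1⊕0⊕0 = 0
s8: b8⊕b9⊕b10⊕b11⊕b12⊕b13⊕b14⊕b15⊕b24⊕b25⊕b26⊕b27⊕b28⊕b29⊕b30⊕b31 = 1⊕0⊕0⊕1⊕1⊕1⊕0⊕0⊕1⊕0⊕0⊕0⊕0⊕1⊕0⊕0 = 0
s16: b16⊕b17⊕b18⊕b19⊕b20⊕b21⊕b22⊕b23⊕b24⊕b25⊕b26⊕b27⊕b28⊕b29⊕b30⊕b31 = 1⊕0⊕0⊕1⊕0⊕1⊕1⊕0⊕1⊕0⊕0⊕0⊕0⊕1⊕0⊕0 = 0
Syndrome (s16...s1) = 00000 → position 0 (no error).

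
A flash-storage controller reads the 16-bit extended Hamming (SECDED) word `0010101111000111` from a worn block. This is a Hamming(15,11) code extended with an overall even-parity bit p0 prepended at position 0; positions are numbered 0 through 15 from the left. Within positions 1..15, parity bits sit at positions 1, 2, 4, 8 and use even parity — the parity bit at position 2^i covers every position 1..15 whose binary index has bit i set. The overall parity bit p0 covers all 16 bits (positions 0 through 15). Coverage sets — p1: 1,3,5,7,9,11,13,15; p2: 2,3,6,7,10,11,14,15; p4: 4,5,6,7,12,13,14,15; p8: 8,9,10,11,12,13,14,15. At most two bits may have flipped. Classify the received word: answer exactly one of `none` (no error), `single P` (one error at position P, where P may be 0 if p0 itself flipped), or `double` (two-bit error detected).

s1: b1⊕b3⊕b5⊕b7⊕b9⊕b11⊕b13⊕b15 = 0⊕0⊕0⊕1⊕1⊕0⊕1⊕1 = 0
s2: b2⊕b3⊕b6⊕b7⊕b10⊕b11⊕b14⊕b15 = 1⊕0⊕1⊕1⊕0⊕0⊕1⊕1 = 1
s4: b4⊕b5⊕b6⊕b7⊕b12⊕b13⊕b14⊕b15 = 1⊕0⊕1⊕1⊕0⊕1⊕1⊕1 = 0
s8: b8⊕b9⊕b10⊕b11⊕b12⊕b13⊕b14⊕b15 = 1⊕1⊕0⊕0⊕0⊕1⊕1⊕1 = 1
Syndrome (s8...s1) = 1010 → position 10.
Overall parity (XOR of all 16 bits, including p0): 0⊕0⊕1⊕0⊕1⊕0⊕1⊕1⊕1⊕1⊕0⊕0⊕0⊕1⊕1⊕1 = 1
Overall=1, syndrome position=10 → single-bit error at position 10.

single 10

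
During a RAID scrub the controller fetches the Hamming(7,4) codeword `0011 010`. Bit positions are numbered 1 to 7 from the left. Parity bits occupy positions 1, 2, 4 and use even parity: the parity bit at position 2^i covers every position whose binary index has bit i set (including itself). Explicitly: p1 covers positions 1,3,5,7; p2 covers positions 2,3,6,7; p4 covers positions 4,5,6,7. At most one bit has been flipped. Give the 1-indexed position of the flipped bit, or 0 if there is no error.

1

s1: b1⊕b3⊕b5⊕b7 = 0⊕1⊕0⊕0 = 1
s2: b2⊕b3⊕b6⊕b7 = 0⊕1⊕1⊕0 = 0
s4: b4⊕b5⊕b6⊕b7 = 1⊕0⊕1⊕0 = 0
Syndrome (s4...s1) = 001 → position 1.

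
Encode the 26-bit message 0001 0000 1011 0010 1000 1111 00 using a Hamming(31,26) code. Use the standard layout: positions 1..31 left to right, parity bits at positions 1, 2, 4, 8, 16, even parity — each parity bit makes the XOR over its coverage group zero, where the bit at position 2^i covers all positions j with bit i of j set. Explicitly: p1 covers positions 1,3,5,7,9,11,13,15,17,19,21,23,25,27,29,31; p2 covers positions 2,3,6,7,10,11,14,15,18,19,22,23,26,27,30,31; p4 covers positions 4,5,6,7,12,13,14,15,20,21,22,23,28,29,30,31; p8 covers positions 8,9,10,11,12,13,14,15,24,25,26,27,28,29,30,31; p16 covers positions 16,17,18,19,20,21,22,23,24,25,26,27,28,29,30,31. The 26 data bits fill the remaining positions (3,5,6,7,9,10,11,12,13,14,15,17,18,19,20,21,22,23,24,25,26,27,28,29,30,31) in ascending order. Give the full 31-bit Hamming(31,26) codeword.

Place data bits at non-power-of-two positions: b3=0, b5=0, b6=0, b7=1, b9=0, b10=0, b11=0, b12=0, b13=1, b14=0, b15=1, b17=1, b18=0, b19=0, b20=1, b21=0, b22=1, b23=0, b24=0, b25=0, b26=1, b27=1, b28=1, b29=1, b30=0, b31=0.
p1 = XOR of data positions {3,5,7,9,11,13,15,17,19,21,23,25,27,29,31} = 0⊕0⊕1⊕0⊕0⊕1⊕1⊕1⊕0⊕0⊕0⊕0⊕1⊕1⊕0 = 0
p2 = XOR of data positions {3,6,7,10,11,14,15,18,19,22,23,26,27,30,31} = 0⊕0⊕1⊕0⊕0⊕0⊕1⊕0⊕0⊕1⊕0⊕1⊕1⊕0⊕0 = 1
p4 = XOR of data positions {5,6,7,12,13,14,15,20,21,22,23,28,29,30,31} = 0⊕0⊕1⊕0⊕1⊕0⊕1⊕1⊕0⊕1⊕0⊕1⊕1⊕0⊕0 = 1
p8 = XOR of data positions {9,10,11,12,13,14,15,24,25,26,27,28,29,30,31} = 0⊕0⊕0⊕0⊕1⊕0⊕1⊕0⊕0⊕1⊕1⊕1⊕1⊕0⊕0 = 0
p16 = XOR of data positions {17,18,19,20,21,22,23,24,25,26,27,28,29,30,31} = 1⊕0⊕0⊕1⊕0⊕1⊕0⊕0⊕0⊕1⊕1⊕1⊕1⊕0⊕0 = 1
Codeword b1..b31 = 0101001000001011100101000111100

0101001000001011100101000111100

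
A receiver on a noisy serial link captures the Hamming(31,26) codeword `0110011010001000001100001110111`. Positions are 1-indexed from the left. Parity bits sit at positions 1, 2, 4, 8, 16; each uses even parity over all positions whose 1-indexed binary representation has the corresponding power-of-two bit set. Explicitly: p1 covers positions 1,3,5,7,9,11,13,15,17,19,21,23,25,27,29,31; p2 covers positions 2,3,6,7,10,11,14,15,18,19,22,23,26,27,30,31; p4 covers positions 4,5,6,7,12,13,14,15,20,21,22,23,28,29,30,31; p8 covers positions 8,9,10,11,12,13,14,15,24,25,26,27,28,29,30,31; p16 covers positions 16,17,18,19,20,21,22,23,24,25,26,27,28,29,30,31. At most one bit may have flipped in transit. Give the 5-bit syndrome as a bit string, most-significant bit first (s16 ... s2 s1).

s1: b1⊕b3⊕b5⊕b7⊕b9⊕b11⊕b13⊕b15⊕b17⊕b19⊕b21⊕b23⊕b25⊕b27⊕b29⊕b31 = 0⊕1⊕0⊕1⊕1⊕0⊕1⊕0⊕0⊕1⊕0⊕0⊕1⊕1⊕1⊕1 = 1
s2: b2⊕b3⊕b6⊕b7⊕b10⊕b11⊕b14⊕b15⊕b18⊕b19⊕b22⊕b23⊕b26⊕b27⊕b30⊕b31 = 1⊕1⊕1⊕1⊕0⊕0⊕0⊕0⊕0⊕1⊕0⊕0⊕1⊕1⊕1⊕1 = 1
s4: b4⊕b5⊕b6⊕b7⊕b12⊕b13⊕b14⊕b15⊕b20⊕b21⊕b22⊕b23⊕b28⊕b29⊕b30⊕b31 = 0⊕0⊕1⊕1⊕0⊕1⊕0⊕0⊕1⊕0⊕0⊕0⊕0⊕1⊕1⊕1 = 1
s8: b8⊕b9⊕b10⊕b11⊕b12⊕b13⊕b14⊕b15⊕b24⊕b25⊕b26⊕b27⊕b28⊕b29⊕b30⊕b31 = 0⊕1⊕0⊕0⊕0⊕1⊕0⊕0⊕0⊕1⊕1⊕1⊕0⊕1⊕1⊕1 = 0
s16: b16⊕b17⊕b18⊕b19⊕b20⊕b21⊕b22⊕b23⊕b24⊕b25⊕b26⊕b27⊕b28⊕b29⊕b30⊕b31 = 0⊕0⊕0⊕1⊕1⊕0⊕0⊕0⊕0⊕1⊕1⊕1⊕0⊕1⊕1⊕1 = 0
Syndrome (s16...s1) = 00111 → position 7.

00111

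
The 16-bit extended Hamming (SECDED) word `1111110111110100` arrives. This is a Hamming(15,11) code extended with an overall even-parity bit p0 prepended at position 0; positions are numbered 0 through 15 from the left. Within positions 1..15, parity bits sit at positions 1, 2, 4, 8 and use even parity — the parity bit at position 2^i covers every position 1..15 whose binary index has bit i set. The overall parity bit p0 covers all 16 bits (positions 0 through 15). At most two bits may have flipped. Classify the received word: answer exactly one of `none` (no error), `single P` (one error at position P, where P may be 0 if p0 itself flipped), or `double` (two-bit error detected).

double

s1: b1⊕b3⊕b5⊕b7⊕b9⊕b11⊕b13⊕b15 = 1⊕1⊕1⊕1⊕1⊕1⊕1⊕0 = 1
s2: b2⊕b3⊕b6⊕b7⊕b10⊕b11⊕b14⊕b15 = 1⊕1⊕0⊕1⊕1⊕1⊕0⊕0 = 1
s4: b4⊕b5⊕b6⊕b7⊕b12⊕b13⊕b14⊕b15 = 1⊕1⊕0⊕1⊕0⊕1⊕0⊕0 = 0
s8: b8⊕b9⊕b10⊕b11⊕b12⊕b13⊕b14⊕b15 = 1⊕1⊕1⊕1⊕0⊕1⊕0⊕0 = 1
Syndrome (s8...s1) = 1011 → position 11.
Overall parity (XOR of all 16 bits, including p0): 1⊕1⊕1⊕1⊕1⊕1⊕0⊕1⊕1⊕1⊕1⊕1⊕0⊕1⊕0⊕0 = 0
Overall=0, syndrome position=11 → double-bit error detected (uncorrectable).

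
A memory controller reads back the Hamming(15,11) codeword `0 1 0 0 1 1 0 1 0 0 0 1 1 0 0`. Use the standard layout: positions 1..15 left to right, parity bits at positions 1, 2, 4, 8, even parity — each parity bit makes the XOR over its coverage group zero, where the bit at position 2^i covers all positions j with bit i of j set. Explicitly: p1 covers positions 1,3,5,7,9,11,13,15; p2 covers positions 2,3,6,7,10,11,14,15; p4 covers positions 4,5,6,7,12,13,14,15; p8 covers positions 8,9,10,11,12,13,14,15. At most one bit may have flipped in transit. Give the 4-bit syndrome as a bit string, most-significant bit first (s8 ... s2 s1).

1000

s1: b1⊕b3⊕b5⊕b7⊕b9⊕b11⊕b13⊕b15 = 0⊕0⊕1⊕0⊕0⊕0⊕1⊕0 = 0
s2: b2⊕b3⊕b6⊕b7⊕b10⊕b11⊕b14⊕b15 = 1⊕0⊕1⊕0⊕0⊕0⊕0⊕0 = 0
s4: b4⊕b5⊕b6⊕b7⊕b12⊕b13⊕b14⊕b15 = 0⊕1⊕1⊕0⊕1⊕1⊕0⊕0 = 0
s8: b8⊕b9⊕b10⊕b11⊕b12⊕b13⊕b14⊕b15 = 1⊕0⊕0⊕0⊕1⊕1⊕0⊕0 = 1
Syndrome (s8...s1) = 1000 → position 8.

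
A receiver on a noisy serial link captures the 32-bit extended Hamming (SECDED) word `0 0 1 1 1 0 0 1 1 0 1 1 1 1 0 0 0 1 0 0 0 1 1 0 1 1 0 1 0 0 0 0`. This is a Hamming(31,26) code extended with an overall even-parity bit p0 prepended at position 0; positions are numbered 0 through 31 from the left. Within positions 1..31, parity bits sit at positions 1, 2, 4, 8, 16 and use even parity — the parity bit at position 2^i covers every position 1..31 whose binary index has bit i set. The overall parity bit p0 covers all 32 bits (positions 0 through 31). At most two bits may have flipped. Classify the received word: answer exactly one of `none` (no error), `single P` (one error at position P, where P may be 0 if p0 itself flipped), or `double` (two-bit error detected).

single 2

s1: b1⊕b3⊕b5⊕b7⊕b9⊕b11⊕b13⊕b15⊕b17⊕b19⊕b21⊕b23⊕b25⊕b27⊕b29⊕b31 = 0⊕1⊕0⊕1⊕0⊕1⊕1⊕0⊕1⊕0⊕1⊕0⊕1⊕1⊕0⊕0 = 0
s2: b2⊕b3⊕b6⊕b7⊕b10⊕b11⊕b14⊕b15⊕b18⊕b19⊕b22⊕b23⊕b26⊕b27⊕b30⊕b31 = 1⊕1⊕0⊕1⊕1⊕1⊕0⊕0⊕0⊕0⊕1⊕0⊕0⊕1⊕0⊕0 = 1
s4: b4⊕b5⊕b6⊕b7⊕b12⊕b13⊕b14⊕b15⊕b20⊕b21⊕b22⊕b23⊕b28⊕b29⊕b30⊕b31 = 1⊕0⊕0⊕1⊕1⊕1⊕0⊕0⊕0⊕1⊕1⊕0⊕0⊕0⊕0⊕0 = 0
s8: b8⊕b9⊕b10⊕b11⊕b12⊕b13⊕b14⊕b15⊕b24⊕b25⊕b26⊕b27⊕b28⊕b29⊕b30⊕b31 = 1⊕0⊕1⊕1⊕1⊕1⊕0⊕0⊕1⊕1⊕0⊕1⊕0⊕0⊕0⊕0 = 0
s16: b16⊕b17⊕b18⊕b19⊕b20⊕b21⊕b22⊕b23⊕b24⊕b25⊕b26⊕b27⊕b28⊕b29⊕b30⊕b31 = 0⊕1⊕0⊕0⊕0⊕1⊕1⊕0⊕1⊕1⊕0⊕1⊕0⊕0⊕0⊕0 = 0
Syndrome (s16...s1) = 00010 → position 2.
Overall parity (XOR of all 32 bits, including p0): 0⊕0⊕1⊕1⊕1⊕0⊕0⊕1⊕1⊕0⊕1⊕1⊕1⊕1⊕0⊕0⊕0⊕1⊕0⊕0⊕0⊕1⊕1⊕0⊕1⊕1⊕0⊕1⊕0⊕0⊕0⊕0 = 1
Overall=1, syndrome position=2 → single-bit error at position 2.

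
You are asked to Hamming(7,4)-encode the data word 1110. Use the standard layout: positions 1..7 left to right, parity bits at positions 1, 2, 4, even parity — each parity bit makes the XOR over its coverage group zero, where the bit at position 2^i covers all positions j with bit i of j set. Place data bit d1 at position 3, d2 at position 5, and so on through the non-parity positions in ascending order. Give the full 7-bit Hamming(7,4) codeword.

0010110

Place data bits at non-power-of-two positions: b3=1, b5=1, b6=1, b7=0.
p1 = XOR of data positions {3,5,7} = 1⊕1⊕0 = 0
p2 = XOR of data positions {3,6,7} = 1⊕1⊕0 = 0
p4 = XOR of data positions {5,6,7} = 1⊕1⊕0 = 0
Codeword b1..b7 = 0010110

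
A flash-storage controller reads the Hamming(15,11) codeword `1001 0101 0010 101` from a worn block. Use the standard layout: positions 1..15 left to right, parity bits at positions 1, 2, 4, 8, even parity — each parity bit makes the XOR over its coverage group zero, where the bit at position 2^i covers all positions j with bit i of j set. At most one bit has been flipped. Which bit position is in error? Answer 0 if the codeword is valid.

s1: b1⊕b3⊕b5⊕b7⊕b9⊕b11⊕b13⊕b15 = 1⊕0⊕0⊕0⊕0⊕1⊕1⊕1 = 0
s2: b2⊕b3⊕b6⊕b7⊕b10⊕b11⊕b14⊕b15 = 0⊕0⊕1⊕0⊕0⊕1⊕0⊕1 = 1
s4: b4⊕b5⊕b6⊕b7⊕b12⊕b13⊕b14⊕b15 = 1⊕0⊕1⊕0⊕0⊕1⊕0⊕1 = 0
s8: b8⊕b9⊕b10⊕b11⊕b12⊕b13⊕b14⊕b15 = 1⊕0⊕0⊕1⊕0⊕1⊕0⊕1 = 0
Syndrome (s8...s1) = 0010 → position 2.

2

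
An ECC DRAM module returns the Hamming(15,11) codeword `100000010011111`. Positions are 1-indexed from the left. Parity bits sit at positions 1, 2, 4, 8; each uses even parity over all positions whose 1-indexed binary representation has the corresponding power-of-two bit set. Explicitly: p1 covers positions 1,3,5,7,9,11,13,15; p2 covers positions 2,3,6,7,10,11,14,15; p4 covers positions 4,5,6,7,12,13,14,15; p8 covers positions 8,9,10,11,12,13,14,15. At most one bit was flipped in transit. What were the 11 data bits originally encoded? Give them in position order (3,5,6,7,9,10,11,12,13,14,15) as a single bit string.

00000011111

s1: b1⊕b3⊕b5⊕b7⊕b9⊕b11⊕b13⊕b15 = 1⊕0⊕0⊕0⊕0⊕1⊕1⊕1 = 0
s2: b2⊕b3⊕b6⊕b7⊕b10⊕b11⊕b14⊕b15 = 0⊕0⊕0⊕0⊕0⊕1⊕1⊕1 = 1
s4: b4⊕b5⊕b6⊕b7⊕b12⊕b13⊕b14⊕b15 = 0⊕0⊕0⊕0⊕1⊕1⊕1⊕1 = 0
s8: b8⊕b9⊕b10⊕b11⊕b12⊕b13⊕b14⊕b15 = 1⊕0⊕0⊕1⊕1⊕1⊕1⊕1 = 0
Syndrome (s8...s1) = 0010 → position 2.
Flip bit 2: corrected codeword = 110000010011111
Data bits at positions 3,5,6,7,9,10,11,12,13,14,15: 00000011111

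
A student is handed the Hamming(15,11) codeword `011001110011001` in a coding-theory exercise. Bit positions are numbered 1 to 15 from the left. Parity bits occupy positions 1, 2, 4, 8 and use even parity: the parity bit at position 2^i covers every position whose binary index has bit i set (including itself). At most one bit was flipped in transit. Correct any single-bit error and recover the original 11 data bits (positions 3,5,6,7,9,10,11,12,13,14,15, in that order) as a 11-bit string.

s1: b1⊕b3⊕b5⊕b7⊕b9⊕b11⊕b13⊕b15 = 0⊕1⊕0⊕1⊕0⊕1⊕0⊕1 = 0
s2: b2⊕b3⊕b6⊕b7⊕b10⊕b11⊕b14⊕b15 = 1⊕1⊕1⊕1⊕0⊕1⊕0⊕1 = 0
s4: b4⊕b5⊕b6⊕b7⊕b12⊕b13⊕b14⊕b15 = 0⊕0⊕1⊕1⊕1⊕0⊕0⊕1 = 0
s8: b8⊕b9⊕b10⊕b11⊕b12⊕b13⊕b14⊕b15 = 1⊕0⊕0⊕1⊕1⊕0⊕0⊕1 = 0
Syndrome (s8...s1) = 0000 → position 0 (no error).
No correction needed.
Data bits at positions 3,5,6,7,9,10,11,12,13,14,15: 10110011001

10110011001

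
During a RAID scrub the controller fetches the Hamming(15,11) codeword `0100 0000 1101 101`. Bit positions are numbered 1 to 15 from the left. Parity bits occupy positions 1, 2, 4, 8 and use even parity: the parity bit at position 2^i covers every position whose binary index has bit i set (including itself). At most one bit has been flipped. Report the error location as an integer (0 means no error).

15

s1: b1⊕b3⊕b5⊕b7⊕b9⊕b11⊕b13⊕b15 = 0⊕0⊕0⊕0⊕1⊕0⊕1⊕1 = 1
s2: b2⊕b3⊕b6⊕b7⊕b10⊕b11⊕b14⊕b15 = 1⊕0⊕0⊕0⊕1⊕0⊕0⊕1 = 1
s4: b4⊕b5⊕b6⊕b7⊕b12⊕b13⊕b14⊕b15 = 0⊕0⊕0⊕0⊕1⊕1⊕0⊕1 = 1
s8: b8⊕b9⊕b10⊕b11⊕b12⊕b13⊕b14⊕b15 = 0⊕1⊕1⊕0⊕1⊕1⊕0⊕1 = 1
Syndrome (s8...s1) = 1111 → position 15.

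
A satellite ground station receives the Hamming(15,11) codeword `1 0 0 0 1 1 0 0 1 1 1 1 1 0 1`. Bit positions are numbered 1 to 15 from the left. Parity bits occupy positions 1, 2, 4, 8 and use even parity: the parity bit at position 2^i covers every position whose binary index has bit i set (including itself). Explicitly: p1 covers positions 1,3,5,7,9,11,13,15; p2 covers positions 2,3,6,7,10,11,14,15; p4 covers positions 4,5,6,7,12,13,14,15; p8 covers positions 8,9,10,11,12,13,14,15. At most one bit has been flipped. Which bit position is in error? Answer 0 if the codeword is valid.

4

s1: b1⊕b3⊕b5⊕b7⊕b9⊕b11⊕b13⊕b15 = 1⊕0⊕1⊕0⊕1⊕1⊕1⊕1 = 0
s2: b2⊕b3⊕b6⊕b7⊕b10⊕b11⊕b14⊕b15 = 0⊕0⊕1⊕0⊕1⊕1⊕0⊕1 = 0
s4: b4⊕b5⊕b6⊕b7⊕b12⊕b13⊕b14⊕b15 = 0⊕1⊕1⊕0⊕1⊕1⊕0⊕1 = 1
s8: b8⊕b9⊕b10⊕b11⊕b12⊕b13⊕b14⊕b15 = 0⊕1⊕1⊕1⊕1⊕1⊕0⊕1 = 0
Syndrome (s8...s1) = 0100 → position 4.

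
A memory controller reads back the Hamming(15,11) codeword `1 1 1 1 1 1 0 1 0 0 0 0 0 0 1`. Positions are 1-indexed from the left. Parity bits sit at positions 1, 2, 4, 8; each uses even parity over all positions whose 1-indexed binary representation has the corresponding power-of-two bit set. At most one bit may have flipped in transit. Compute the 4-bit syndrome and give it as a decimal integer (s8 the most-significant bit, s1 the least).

s1: b1⊕b3⊕b5⊕b7⊕b9⊕b11⊕b13⊕b15 = 1⊕1⊕1⊕0⊕0⊕0⊕0⊕1 = 0
s2: b2⊕b3⊕b6⊕b7⊕b10⊕b11⊕b14⊕b15 = 1⊕1⊕1⊕0⊕0⊕0⊕0⊕1 = 0
s4: b4⊕b5⊕b6⊕b7⊕b12⊕b13⊕b14⊕b15 = 1⊕1⊕1⊕0⊕0⊕0⊕0⊕1 = 0
s8: b8⊕b9⊕b10⊕b11⊕b12⊕b13⊕b14⊕b15 = 1⊕0⊕0⊕0⊕0⊕0⊕0⊕1 = 0
Syndrome (s8...s1) = 0000 → position 0 (no error).

0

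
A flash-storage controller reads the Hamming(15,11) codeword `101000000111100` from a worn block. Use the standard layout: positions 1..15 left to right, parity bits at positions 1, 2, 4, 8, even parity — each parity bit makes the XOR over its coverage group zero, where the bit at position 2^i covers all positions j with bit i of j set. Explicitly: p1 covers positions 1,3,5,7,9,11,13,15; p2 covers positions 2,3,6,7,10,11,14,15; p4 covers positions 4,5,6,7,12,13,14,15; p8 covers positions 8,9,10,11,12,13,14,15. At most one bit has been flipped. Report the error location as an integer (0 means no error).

2

s1: b1⊕b3⊕b5⊕b7⊕b9⊕b11⊕b13⊕b15 = 1⊕1⊕0⊕0⊕0⊕1⊕1⊕0 = 0
s2: b2⊕b3⊕b6⊕b7⊕b10⊕b11⊕b14⊕b15 = 0⊕1⊕0⊕0⊕1⊕1⊕0⊕0 = 1
s4: b4⊕b5⊕b6⊕b7⊕b12⊕b13⊕b14⊕b15 = 0⊕0⊕0⊕0⊕1⊕1⊕0⊕0 = 0
s8: b8⊕b9⊕b10⊕b11⊕b12⊕b13⊕b14⊕b15 = 0⊕0⊕1⊕1⊕1⊕1⊕0⊕0 = 0
Syndrome (s8...s1) = 0010 → position 2.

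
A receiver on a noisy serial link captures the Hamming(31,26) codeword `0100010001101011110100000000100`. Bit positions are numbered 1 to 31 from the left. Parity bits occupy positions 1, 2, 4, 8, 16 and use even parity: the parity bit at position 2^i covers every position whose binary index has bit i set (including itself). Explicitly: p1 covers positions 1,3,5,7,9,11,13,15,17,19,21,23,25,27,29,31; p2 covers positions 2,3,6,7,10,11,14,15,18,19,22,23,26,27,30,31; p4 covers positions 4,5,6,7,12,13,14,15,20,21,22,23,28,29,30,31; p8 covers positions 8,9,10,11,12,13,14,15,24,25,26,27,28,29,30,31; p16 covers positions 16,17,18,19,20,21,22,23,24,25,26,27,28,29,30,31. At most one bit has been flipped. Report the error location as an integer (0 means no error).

s1: b1⊕b3⊕b5⊕b7⊕b9⊕b11⊕b13⊕b15⊕b17⊕b19⊕b21⊕b23⊕b25⊕b27⊕b29⊕b31 = 0⊕0⊕0⊕0⊕0⊕1⊕1⊕1⊕1⊕0⊕0⊕0⊕0⊕0⊕1⊕0 = 1
s2: b2⊕b3⊕b6⊕b7⊕b10⊕b11⊕b14⊕b15⊕b18⊕b19⊕b22⊕b23⊕b26⊕b27⊕b30⊕b31 = 1⊕0⊕1⊕0⊕1⊕1⊕0⊕1⊕1⊕0⊕0⊕0⊕0⊕0⊕0⊕0 = 0
s4: b4⊕b5⊕b6⊕b7⊕b12⊕b13⊕b14⊕b15⊕b20⊕b21⊕b22⊕b23⊕b28⊕b29⊕b30⊕b31 = 0⊕0⊕1⊕0⊕0⊕1⊕0⊕1⊕1⊕0⊕0⊕0⊕0⊕1⊕0⊕0 = 1
s8: b8⊕b9⊕b10⊕b11⊕b12⊕b13⊕b14⊕b15⊕b24⊕b25⊕b26⊕b27⊕b28⊕b29⊕b30⊕b31 = 0⊕0⊕1⊕1⊕0⊕1⊕0⊕1⊕0⊕0⊕0⊕0⊕0⊕1⊕0⊕0 = 1
s16: b16⊕b17⊕b18⊕b19⊕b20⊕b21⊕b22⊕b23⊕b24⊕b25⊕b26⊕b27⊕b28⊕b29⊕b30⊕b31 = 1⊕1⊕1⊕0⊕1⊕0⊕0⊕0⊕0⊕0⊕0⊕0⊕0⊕1⊕0⊕0 = 1
Syndrome (s16...s1) = 11101 → position 29.

29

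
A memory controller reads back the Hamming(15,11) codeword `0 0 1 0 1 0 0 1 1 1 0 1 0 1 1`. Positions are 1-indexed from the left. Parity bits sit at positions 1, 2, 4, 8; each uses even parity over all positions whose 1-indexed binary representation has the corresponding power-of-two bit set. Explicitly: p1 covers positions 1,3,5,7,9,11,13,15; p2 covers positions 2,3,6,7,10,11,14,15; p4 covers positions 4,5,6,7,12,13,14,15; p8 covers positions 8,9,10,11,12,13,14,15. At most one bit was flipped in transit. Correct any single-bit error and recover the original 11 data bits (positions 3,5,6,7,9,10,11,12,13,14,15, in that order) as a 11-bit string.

s1: b1⊕b3⊕b5⊕b7⊕b9⊕b11⊕b13⊕b15 = 0⊕1⊕1⊕0⊕1⊕0⊕0⊕1 = 0
s2: b2⊕b3⊕b6⊕b7⊕b10⊕b11⊕b14⊕b15 = 0⊕1⊕0⊕0⊕1⊕0⊕1⊕1 = 0
s4: b4⊕b5⊕b6⊕b7⊕b12⊕b13⊕b14⊕b15 = 0⊕1⊕0⊕0⊕1⊕0⊕1⊕1 = 0
s8: b8⊕b9⊕b10⊕b11⊕b12⊕b13⊕b14⊕b15 = 1⊕1⊕1⊕0⊕1⊕0⊕1⊕1 = 0
Syndrome (s8...s1) = 0000 → position 0 (no error).
No correction needed.
Data bits at positions 3,5,6,7,9,10,11,12,13,14,15: 11001101011

11001101011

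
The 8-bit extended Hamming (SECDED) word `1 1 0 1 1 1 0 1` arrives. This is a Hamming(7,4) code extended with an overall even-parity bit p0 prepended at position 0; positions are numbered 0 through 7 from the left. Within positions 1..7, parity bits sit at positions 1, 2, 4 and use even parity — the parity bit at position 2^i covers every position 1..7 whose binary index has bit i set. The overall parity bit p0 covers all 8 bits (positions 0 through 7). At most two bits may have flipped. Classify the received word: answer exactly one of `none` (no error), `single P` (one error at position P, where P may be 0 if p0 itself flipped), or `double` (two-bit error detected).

s1: b1⊕b3⊕b5⊕b7 = 1⊕1⊕1⊕1 = 0
s2: b2⊕b3⊕b6⊕b7 = 0⊕1⊕0⊕1 = 0
s4: b4⊕b5⊕b6⊕b7 = 1⊕1⊕0⊕1 = 1
Syndrome (s4...s1) = 100 → position 4.
Overall parity (XOR of all 8 bits, including p0): 1⊕1⊕0⊕1⊕1⊕1⊕0⊕1 = 0
Overall=0, syndrome position=4 → double-bit error detected (uncorrectable).

double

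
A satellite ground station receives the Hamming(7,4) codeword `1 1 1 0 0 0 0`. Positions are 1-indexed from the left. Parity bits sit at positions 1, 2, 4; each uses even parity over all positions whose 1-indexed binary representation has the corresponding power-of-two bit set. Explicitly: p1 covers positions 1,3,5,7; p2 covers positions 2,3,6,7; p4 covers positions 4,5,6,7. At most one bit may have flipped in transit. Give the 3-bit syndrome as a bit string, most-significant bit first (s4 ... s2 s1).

s1: b1⊕b3⊕b5⊕b7 = 1⊕1⊕0⊕0 = 0
s2: b2⊕b3⊕b6⊕b7 = 1⊕1⊕0⊕0 = 0
s4: b4⊕b5⊕b6⊕b7 = 0⊕0⊕0⊕0 = 0
Syndrome (s4...s1) = 000 → position 0 (no error).

000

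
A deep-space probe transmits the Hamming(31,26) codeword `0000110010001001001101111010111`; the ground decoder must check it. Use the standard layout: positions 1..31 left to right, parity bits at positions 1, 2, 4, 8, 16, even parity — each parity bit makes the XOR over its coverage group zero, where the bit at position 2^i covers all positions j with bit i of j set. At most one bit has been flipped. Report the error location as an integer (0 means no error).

23

s1: b1⊕b3⊕b5⊕b7⊕b9⊕b11⊕b13⊕b15⊕b17⊕b19⊕b21⊕b23⊕b25⊕b27⊕b29⊕b31 = 0⊕0⊕1⊕0⊕1⊕0⊕1⊕0⊕0⊕1⊕0⊕1⊕1⊕1⊕1⊕1 = 1
s2: b2⊕b3⊕b6⊕b7⊕b10⊕b11⊕b14⊕b15⊕b18⊕b19⊕b22⊕b23⊕b26⊕b27⊕b30⊕b31 = 0⊕0⊕1⊕0⊕0⊕0⊕0⊕0⊕0⊕1⊕1⊕1⊕0⊕1⊕1⊕1 = 1
s4: b4⊕b5⊕b6⊕b7⊕b12⊕b13⊕b14⊕b15⊕b20⊕b21⊕b22⊕b23⊕b28⊕b29⊕b30⊕b31 = 0⊕1⊕1⊕0⊕0⊕1⊕0⊕0⊕1⊕0⊕1⊕1⊕0⊕1⊕1⊕1 = 1
s8: b8⊕b9⊕b10⊕b11⊕b12⊕b13⊕b14⊕b15⊕b24⊕b25⊕b26⊕b27⊕b28⊕b29⊕b30⊕b31 = 0⊕1⊕0⊕0⊕0⊕1⊕0⊕0⊕1⊕1⊕0⊕1⊕0⊕1⊕1⊕1 = 0
s16: b16⊕b17⊕b18⊕b19⊕b20⊕b21⊕b22⊕b23⊕b24⊕b25⊕b26⊕b27⊕b28⊕b29⊕b30⊕b31 = 1⊕0⊕0⊕1⊕1⊕0⊕1⊕1⊕1⊕1⊕0⊕1⊕0⊕1⊕1⊕1 = 1
Syndrome (s16...s1) = 10111 → position 23.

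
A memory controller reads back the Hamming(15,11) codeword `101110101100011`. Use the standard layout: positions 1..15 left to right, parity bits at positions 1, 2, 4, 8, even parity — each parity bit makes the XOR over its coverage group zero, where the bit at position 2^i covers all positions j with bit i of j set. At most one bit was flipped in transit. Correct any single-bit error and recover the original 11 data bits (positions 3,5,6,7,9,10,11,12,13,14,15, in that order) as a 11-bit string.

11111100011

s1: b1⊕b3⊕b5⊕b7⊕b9⊕b11⊕b13⊕b15 = 1⊕1⊕1⊕1⊕1⊕0⊕0⊕1 = 0
s2: b2⊕b3⊕b6⊕b7⊕b10⊕b11⊕b14⊕b15 = 0⊕1⊕0⊕1⊕1⊕0⊕1⊕1 = 1
s4: b4⊕b5⊕b6⊕b7⊕b12⊕b13⊕b14⊕b15 = 1⊕1⊕0⊕1⊕0⊕0⊕1⊕1 = 1
s8: b8⊕b9⊕b10⊕b11⊕b12⊕b13⊕b14⊕b15 = 0⊕1⊕1⊕0⊕0⊕0⊕1⊕1 = 0
Syndrome (s8...s1) = 0110 → position 6.
Flip bit 6: corrected codeword = 101111101100011
Data bits at positions 3,5,6,7,9,10,11,12,13,14,15: 11111100011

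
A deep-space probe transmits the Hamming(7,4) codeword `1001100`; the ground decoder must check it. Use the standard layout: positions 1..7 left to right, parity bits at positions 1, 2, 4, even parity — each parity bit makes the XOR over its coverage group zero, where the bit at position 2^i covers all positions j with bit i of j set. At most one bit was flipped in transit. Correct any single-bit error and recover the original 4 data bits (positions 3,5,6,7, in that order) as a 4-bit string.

0100

s1: b1⊕b3⊕b5⊕b7 = 1⊕0⊕1⊕0 = 0
s2: b2⊕b3⊕b6⊕b7 = 0⊕0⊕0⊕0 = 0
s4: b4⊕b5⊕b6⊕b7 = 1⊕1⊕0⊕0 = 0
Syndrome (s4...s1) = 000 → position 0 (no error).
No correction needed.
Data bits at positions 3,5,6,7: 0100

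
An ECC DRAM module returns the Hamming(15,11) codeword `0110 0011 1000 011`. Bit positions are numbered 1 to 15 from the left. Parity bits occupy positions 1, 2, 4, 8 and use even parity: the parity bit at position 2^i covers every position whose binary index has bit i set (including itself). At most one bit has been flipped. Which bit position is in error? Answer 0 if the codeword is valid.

6

s1: b1⊕b3⊕b5⊕b7⊕b9⊕b11⊕b13⊕b15 = 0⊕1⊕0⊕1⊕1⊕0⊕0⊕1 = 0
s2: b2⊕b3⊕b6⊕b7⊕b10⊕b11⊕b14⊕b15 = 1⊕1⊕0⊕1⊕0⊕0⊕1⊕1 = 1
s4: b4⊕b5⊕b6⊕b7⊕b12⊕b13⊕b14⊕b15 = 0⊕0⊕0⊕1⊕0⊕0⊕1⊕1 = 1
s8: b8⊕b9⊕b10⊕b11⊕b12⊕b13⊕b14⊕b15 = 1⊕1⊕0⊕0⊕0⊕0⊕1⊕1 = 0
Syndrome (s8...s1) = 0110 → position 6.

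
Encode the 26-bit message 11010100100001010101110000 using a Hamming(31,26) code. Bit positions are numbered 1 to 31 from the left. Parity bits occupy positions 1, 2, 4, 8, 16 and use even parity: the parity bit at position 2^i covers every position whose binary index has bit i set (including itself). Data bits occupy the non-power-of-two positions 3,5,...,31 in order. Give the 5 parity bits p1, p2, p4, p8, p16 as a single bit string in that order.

11110

Place data bits at non-power-of-two positions: b3=1, b5=1, b6=0, b7=1, b9=0, b10=1, b11=0, b12=0, b13=1, b14=0, b15=0, b17=0, b18=0, b19=1, b20=0, b21=1, b22=0, b23=1, b24=0, b25=1, b26=1, b27=1, b28=0, b29=0, b30=0, b31=0.
p1 = XOR of data positions {3,5,7,9,11,13,15,17,19,21,23,25,27,29,31} = 1⊕1⊕1⊕0⊕0⊕1⊕0⊕0⊕1⊕1⊕1⊕1⊕1⊕0⊕0 = 1
p2 = XOR of data positions {3,6,7,10,11,14,15,18,19,22,23,26,27,30,31} = 1⊕0⊕1⊕1⊕0⊕0⊕0⊕0⊕1⊕0⊕1⊕1⊕1⊕0⊕0 = 1
p4 = XOR of data positions {5,6,7,12,13,14,15,20,21,22,23,28,29,30,31} = 1⊕0⊕1⊕0⊕1⊕0⊕0⊕0⊕1⊕0⊕1⊕0⊕0⊕0⊕0 = 1
p8 = XOR of data positions {9,10,11,12,13,14,15,24,25,26,27,28,29,30,31} = 0⊕1⊕0⊕0⊕1⊕0⊕0⊕0⊕1⊕1⊕1⊕0⊕0⊕0⊕0 = 1
p16 = XOR of data positions {17,18,19,20,21,22,23,24,25,26,27,28,29,30,31} = 0⊕0⊕1⊕0⊕1⊕0⊕1⊕0⊕1⊕1⊕1⊕0⊕0⊕0⊕0 = 0
Parity bits p1,p2,p4,p8,p16 = 11110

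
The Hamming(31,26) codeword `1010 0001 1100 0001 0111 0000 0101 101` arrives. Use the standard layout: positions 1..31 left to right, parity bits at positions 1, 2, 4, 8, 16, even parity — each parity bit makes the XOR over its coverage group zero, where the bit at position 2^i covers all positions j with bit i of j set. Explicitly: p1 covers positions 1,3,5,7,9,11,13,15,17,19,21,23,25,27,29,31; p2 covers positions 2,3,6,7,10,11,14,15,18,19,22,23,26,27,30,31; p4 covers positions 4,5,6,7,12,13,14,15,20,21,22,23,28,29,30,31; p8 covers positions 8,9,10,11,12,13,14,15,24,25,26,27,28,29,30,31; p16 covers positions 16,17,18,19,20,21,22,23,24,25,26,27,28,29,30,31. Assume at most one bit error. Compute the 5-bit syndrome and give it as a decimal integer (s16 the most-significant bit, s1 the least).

8

s1: b1⊕b3⊕b5⊕b7⊕b9⊕b11⊕b13⊕b15⊕b17⊕b19⊕b21⊕b23⊕b25⊕b27⊕b29⊕b31 = 1⊕1⊕0⊕0⊕1⊕0⊕0⊕0⊕0⊕1⊕0⊕0⊕0⊕0⊕1⊕1 = 0
s2: b2⊕b3⊕b6⊕b7⊕b10⊕b11⊕b14⊕b15⊕b18⊕b19⊕b22⊕b23⊕b26⊕b27⊕b30⊕b31 = 0⊕1⊕0⊕0⊕1⊕0⊕0⊕0⊕1⊕1⊕0⊕0⊕1⊕0⊕0⊕1 = 0
s4: b4⊕b5⊕b6⊕b7⊕b12⊕b13⊕b14⊕b15⊕b20⊕b21⊕b22⊕b23⊕b28⊕b29⊕b30⊕b31 = 0⊕0⊕0⊕0⊕0⊕0⊕0⊕0⊕1⊕0⊕0⊕0⊕1⊕1⊕0⊕1 = 0
s8: b8⊕b9⊕b10⊕b11⊕b12⊕b13⊕b14⊕b15⊕b24⊕b25⊕b26⊕b27⊕b28⊕b29⊕b30⊕b31 = 1⊕1⊕1⊕0⊕0⊕0⊕0⊕0⊕0⊕0⊕1⊕0⊕1⊕1⊕0⊕1 = 1
s16: b16⊕b17⊕b18⊕b19⊕b20⊕b21⊕b22⊕b23⊕b24⊕b25⊕b26⊕b27⊕b28⊕b29⊕b30⊕b31 = 1⊕0⊕1⊕1⊕1⊕0⊕0⊕0⊕0⊕0⊕1⊕0⊕1⊕1⊕0⊕1 = 0
Syndrome (s16...s1) = 01000 → position 8.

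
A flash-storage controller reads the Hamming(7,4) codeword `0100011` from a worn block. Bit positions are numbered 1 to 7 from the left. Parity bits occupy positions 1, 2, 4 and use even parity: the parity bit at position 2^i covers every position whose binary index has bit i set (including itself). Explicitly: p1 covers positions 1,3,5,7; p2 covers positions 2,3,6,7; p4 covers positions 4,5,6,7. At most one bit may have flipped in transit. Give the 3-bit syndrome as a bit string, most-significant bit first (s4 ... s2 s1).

011

s1: b1⊕b3⊕b5⊕b7 = 0⊕0⊕0⊕1 = 1
s2: b2⊕b3⊕b6⊕b7 = 1⊕0⊕1⊕1 = 1
s4: b4⊕b5⊕b6⊕b7 = 0⊕0⊕1⊕1 = 0
Syndrome (s4...s1) = 011 → position 3.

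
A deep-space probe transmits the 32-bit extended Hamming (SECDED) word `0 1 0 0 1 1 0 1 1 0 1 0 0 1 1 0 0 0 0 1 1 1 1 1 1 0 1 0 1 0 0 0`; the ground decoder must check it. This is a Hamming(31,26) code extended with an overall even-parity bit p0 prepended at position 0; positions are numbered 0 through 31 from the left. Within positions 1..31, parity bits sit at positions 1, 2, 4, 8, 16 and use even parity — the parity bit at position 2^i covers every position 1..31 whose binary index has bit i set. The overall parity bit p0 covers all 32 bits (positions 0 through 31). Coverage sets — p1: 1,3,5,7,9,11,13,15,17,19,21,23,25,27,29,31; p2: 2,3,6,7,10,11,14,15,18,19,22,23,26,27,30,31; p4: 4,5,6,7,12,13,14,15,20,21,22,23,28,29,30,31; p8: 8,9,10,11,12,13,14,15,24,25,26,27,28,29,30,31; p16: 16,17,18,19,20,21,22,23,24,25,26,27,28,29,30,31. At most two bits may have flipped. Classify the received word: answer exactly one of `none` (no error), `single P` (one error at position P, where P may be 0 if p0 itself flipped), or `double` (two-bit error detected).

double

s1: b1⊕b3⊕b5⊕b7⊕b9⊕b11⊕b13⊕b15⊕b17⊕b19⊕b21⊕b23⊕b25⊕b27⊕b29⊕b31 = 1⊕0⊕1⊕1⊕0⊕0⊕1⊕0⊕0⊕1⊕1⊕1⊕0⊕0⊕0⊕0 = 1
s2: b2⊕b3⊕b6⊕b7⊕b10⊕b11⊕b14⊕b15⊕b18⊕b19⊕b22⊕b23⊕b26⊕b27⊕b30⊕b31 = 0⊕0⊕0⊕1⊕1⊕0⊕1⊕0⊕0⊕1⊕1⊕1⊕1⊕0⊕0⊕0 = 1
s4: b4⊕b5⊕b6⊕b7⊕b12⊕b13⊕b14⊕b15⊕b20⊕b21⊕b22⊕b23⊕b28⊕b29⊕b30⊕b31 = 1⊕1⊕0⊕1⊕0⊕1⊕1⊕0⊕1⊕1⊕1⊕1⊕1⊕0⊕0⊕0 = 0
s8: b8⊕b9⊕b10⊕b11⊕b12⊕b13⊕b14⊕b15⊕b24⊕b25⊕b26⊕b27⊕b28⊕b29⊕b30⊕b31 = 1⊕0⊕1⊕0⊕0⊕1⊕1⊕0⊕1⊕0⊕1⊕0⊕1⊕0⊕0⊕0 = 1
s16: b16⊕b17⊕b18⊕b19⊕b20⊕b21⊕b22⊕b23⊕b24⊕b25⊕b26⊕b27⊕b28⊕b29⊕b30⊕b31 = 0⊕0⊕0⊕1⊕1⊕1⊕1⊕1⊕1⊕0⊕1⊕0⊕1⊕0⊕0⊕0 = 0
Syndrome (s16...s1) = 01011 → position 11.
Overall parity (XOR of all 32 bits, including p0): 0⊕1⊕0⊕0⊕1⊕1⊕0⊕1⊕1⊕0⊕1⊕0⊕0⊕1⊕1⊕0⊕0⊕0⊕0⊕1⊕1⊕1⊕1⊕1⊕1⊕0⊕1⊕0⊕1⊕0⊕0⊕0 = 0
Overall=0, syndrome position=11 → double-bit error detected (uncorrectable).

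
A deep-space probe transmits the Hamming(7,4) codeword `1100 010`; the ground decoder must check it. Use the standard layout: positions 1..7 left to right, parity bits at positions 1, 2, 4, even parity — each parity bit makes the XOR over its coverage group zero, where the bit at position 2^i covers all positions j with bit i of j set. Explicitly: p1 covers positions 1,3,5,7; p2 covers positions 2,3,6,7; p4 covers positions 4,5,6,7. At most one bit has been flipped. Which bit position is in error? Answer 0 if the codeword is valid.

5

s1: b1⊕b3⊕b5⊕b7 = 1⊕0⊕0⊕0 = 1
s2: b2⊕b3⊕b6⊕b7 = 1⊕0⊕1⊕0 = 0
s4: b4⊕b5⊕b6⊕b7 = 0⊕0⊕1⊕0 = 1
Syndrome (s4...s1) = 101 → position 5.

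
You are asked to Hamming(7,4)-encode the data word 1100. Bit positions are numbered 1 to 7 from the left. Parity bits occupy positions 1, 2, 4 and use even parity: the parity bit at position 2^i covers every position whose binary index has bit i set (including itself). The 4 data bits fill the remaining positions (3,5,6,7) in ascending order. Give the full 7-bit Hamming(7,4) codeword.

0111100

Place data bits at non-power-of-two positions: b3=1, b5=1, b6=0, b7=0.
p1 = XOR of data positions {3,5,7} = 1⊕1⊕0 = 0
p2 = XOR of data positions {3,6,7} = 1⊕0⊕0 = 1
p4 = XOR of data positions {5,6,7} = 1⊕0⊕0 = 1
Codeword b1..b7 = 0111100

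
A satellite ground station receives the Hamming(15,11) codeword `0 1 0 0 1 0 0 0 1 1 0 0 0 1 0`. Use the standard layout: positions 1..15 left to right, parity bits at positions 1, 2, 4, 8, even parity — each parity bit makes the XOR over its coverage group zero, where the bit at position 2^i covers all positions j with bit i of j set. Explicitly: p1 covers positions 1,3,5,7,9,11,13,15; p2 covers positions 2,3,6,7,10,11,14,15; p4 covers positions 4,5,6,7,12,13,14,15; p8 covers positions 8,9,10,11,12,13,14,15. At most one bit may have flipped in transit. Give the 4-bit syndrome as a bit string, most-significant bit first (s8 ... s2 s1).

s1: b1⊕b3⊕b5⊕b7⊕b9⊕b11⊕b13⊕b15 = 0⊕0⊕1⊕0⊕1⊕0⊕0⊕0 = 0
s2: b2⊕b3⊕b6⊕b7⊕b10⊕b11⊕b14⊕b15 = 1⊕0⊕0⊕0⊕1⊕0⊕1⊕0 = 1
s4: b4⊕b5⊕b6⊕b7⊕b12⊕b13⊕b14⊕b15 = 0⊕1⊕0⊕0⊕0⊕0⊕1⊕0 = 0
s8: b8⊕b9⊕b10⊕b11⊕b12⊕b13⊕b14⊕b15 = 0⊕1⊕1⊕0⊕0⊕0⊕1⊕0 = 1
Syndrome (s8...s1) = 1010 → position 10.

1010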